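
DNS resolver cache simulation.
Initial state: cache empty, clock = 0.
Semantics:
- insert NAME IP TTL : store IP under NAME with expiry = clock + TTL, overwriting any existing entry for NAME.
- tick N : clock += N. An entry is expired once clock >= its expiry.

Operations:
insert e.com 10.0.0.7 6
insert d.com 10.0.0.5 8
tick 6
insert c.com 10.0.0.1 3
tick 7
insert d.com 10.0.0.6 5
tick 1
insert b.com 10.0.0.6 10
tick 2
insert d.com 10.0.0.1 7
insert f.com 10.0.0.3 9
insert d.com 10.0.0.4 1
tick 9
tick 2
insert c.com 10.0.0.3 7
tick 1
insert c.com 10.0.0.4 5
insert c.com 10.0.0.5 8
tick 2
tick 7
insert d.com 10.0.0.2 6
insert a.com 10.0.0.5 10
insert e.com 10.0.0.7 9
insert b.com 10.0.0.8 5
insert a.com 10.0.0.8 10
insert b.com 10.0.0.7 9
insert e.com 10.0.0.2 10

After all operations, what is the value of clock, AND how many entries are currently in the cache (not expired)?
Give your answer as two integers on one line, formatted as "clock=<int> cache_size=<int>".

Answer: clock=37 cache_size=4

Derivation:
Op 1: insert e.com -> 10.0.0.7 (expiry=0+6=6). clock=0
Op 2: insert d.com -> 10.0.0.5 (expiry=0+8=8). clock=0
Op 3: tick 6 -> clock=6. purged={e.com}
Op 4: insert c.com -> 10.0.0.1 (expiry=6+3=9). clock=6
Op 5: tick 7 -> clock=13. purged={c.com,d.com}
Op 6: insert d.com -> 10.0.0.6 (expiry=13+5=18). clock=13
Op 7: tick 1 -> clock=14.
Op 8: insert b.com -> 10.0.0.6 (expiry=14+10=24). clock=14
Op 9: tick 2 -> clock=16.
Op 10: insert d.com -> 10.0.0.1 (expiry=16+7=23). clock=16
Op 11: insert f.com -> 10.0.0.3 (expiry=16+9=25). clock=16
Op 12: insert d.com -> 10.0.0.4 (expiry=16+1=17). clock=16
Op 13: tick 9 -> clock=25. purged={b.com,d.com,f.com}
Op 14: tick 2 -> clock=27.
Op 15: insert c.com -> 10.0.0.3 (expiry=27+7=34). clock=27
Op 16: tick 1 -> clock=28.
Op 17: insert c.com -> 10.0.0.4 (expiry=28+5=33). clock=28
Op 18: insert c.com -> 10.0.0.5 (expiry=28+8=36). clock=28
Op 19: tick 2 -> clock=30.
Op 20: tick 7 -> clock=37. purged={c.com}
Op 21: insert d.com -> 10.0.0.2 (expiry=37+6=43). clock=37
Op 22: insert a.com -> 10.0.0.5 (expiry=37+10=47). clock=37
Op 23: insert e.com -> 10.0.0.7 (expiry=37+9=46). clock=37
Op 24: insert b.com -> 10.0.0.8 (expiry=37+5=42). clock=37
Op 25: insert a.com -> 10.0.0.8 (expiry=37+10=47). clock=37
Op 26: insert b.com -> 10.0.0.7 (expiry=37+9=46). clock=37
Op 27: insert e.com -> 10.0.0.2 (expiry=37+10=47). clock=37
Final clock = 37
Final cache (unexpired): {a.com,b.com,d.com,e.com} -> size=4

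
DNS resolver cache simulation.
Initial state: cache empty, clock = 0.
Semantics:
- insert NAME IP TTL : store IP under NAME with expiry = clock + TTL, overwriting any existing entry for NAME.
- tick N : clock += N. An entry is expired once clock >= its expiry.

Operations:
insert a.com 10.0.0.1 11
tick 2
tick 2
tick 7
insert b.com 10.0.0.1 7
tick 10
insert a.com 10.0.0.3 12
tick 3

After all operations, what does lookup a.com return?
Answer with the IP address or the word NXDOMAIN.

Op 1: insert a.com -> 10.0.0.1 (expiry=0+11=11). clock=0
Op 2: tick 2 -> clock=2.
Op 3: tick 2 -> clock=4.
Op 4: tick 7 -> clock=11. purged={a.com}
Op 5: insert b.com -> 10.0.0.1 (expiry=11+7=18). clock=11
Op 6: tick 10 -> clock=21. purged={b.com}
Op 7: insert a.com -> 10.0.0.3 (expiry=21+12=33). clock=21
Op 8: tick 3 -> clock=24.
lookup a.com: present, ip=10.0.0.3 expiry=33 > clock=24

Answer: 10.0.0.3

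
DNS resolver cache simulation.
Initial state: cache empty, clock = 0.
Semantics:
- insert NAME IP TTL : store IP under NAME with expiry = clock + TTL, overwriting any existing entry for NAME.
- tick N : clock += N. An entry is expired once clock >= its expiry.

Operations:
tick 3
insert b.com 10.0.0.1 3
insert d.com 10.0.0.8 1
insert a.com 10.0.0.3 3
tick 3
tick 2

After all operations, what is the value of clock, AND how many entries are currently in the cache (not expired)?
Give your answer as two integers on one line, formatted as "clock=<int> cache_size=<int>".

Answer: clock=8 cache_size=0

Derivation:
Op 1: tick 3 -> clock=3.
Op 2: insert b.com -> 10.0.0.1 (expiry=3+3=6). clock=3
Op 3: insert d.com -> 10.0.0.8 (expiry=3+1=4). clock=3
Op 4: insert a.com -> 10.0.0.3 (expiry=3+3=6). clock=3
Op 5: tick 3 -> clock=6. purged={a.com,b.com,d.com}
Op 6: tick 2 -> clock=8.
Final clock = 8
Final cache (unexpired): {} -> size=0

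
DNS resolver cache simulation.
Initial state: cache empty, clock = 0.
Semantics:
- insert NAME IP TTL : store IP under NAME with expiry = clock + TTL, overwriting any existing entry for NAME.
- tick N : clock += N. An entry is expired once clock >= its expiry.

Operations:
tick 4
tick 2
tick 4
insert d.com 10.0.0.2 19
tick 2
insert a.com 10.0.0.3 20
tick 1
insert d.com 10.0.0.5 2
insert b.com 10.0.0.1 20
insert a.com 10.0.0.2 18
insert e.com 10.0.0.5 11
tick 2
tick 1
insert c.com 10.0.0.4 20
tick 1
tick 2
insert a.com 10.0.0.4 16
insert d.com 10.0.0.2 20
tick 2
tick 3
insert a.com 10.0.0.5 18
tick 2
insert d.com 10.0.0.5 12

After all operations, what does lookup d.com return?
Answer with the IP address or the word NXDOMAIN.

Answer: 10.0.0.5

Derivation:
Op 1: tick 4 -> clock=4.
Op 2: tick 2 -> clock=6.
Op 3: tick 4 -> clock=10.
Op 4: insert d.com -> 10.0.0.2 (expiry=10+19=29). clock=10
Op 5: tick 2 -> clock=12.
Op 6: insert a.com -> 10.0.0.3 (expiry=12+20=32). clock=12
Op 7: tick 1 -> clock=13.
Op 8: insert d.com -> 10.0.0.5 (expiry=13+2=15). clock=13
Op 9: insert b.com -> 10.0.0.1 (expiry=13+20=33). clock=13
Op 10: insert a.com -> 10.0.0.2 (expiry=13+18=31). clock=13
Op 11: insert e.com -> 10.0.0.5 (expiry=13+11=24). clock=13
Op 12: tick 2 -> clock=15. purged={d.com}
Op 13: tick 1 -> clock=16.
Op 14: insert c.com -> 10.0.0.4 (expiry=16+20=36). clock=16
Op 15: tick 1 -> clock=17.
Op 16: tick 2 -> clock=19.
Op 17: insert a.com -> 10.0.0.4 (expiry=19+16=35). clock=19
Op 18: insert d.com -> 10.0.0.2 (expiry=19+20=39). clock=19
Op 19: tick 2 -> clock=21.
Op 20: tick 3 -> clock=24. purged={e.com}
Op 21: insert a.com -> 10.0.0.5 (expiry=24+18=42). clock=24
Op 22: tick 2 -> clock=26.
Op 23: insert d.com -> 10.0.0.5 (expiry=26+12=38). clock=26
lookup d.com: present, ip=10.0.0.5 expiry=38 > clock=26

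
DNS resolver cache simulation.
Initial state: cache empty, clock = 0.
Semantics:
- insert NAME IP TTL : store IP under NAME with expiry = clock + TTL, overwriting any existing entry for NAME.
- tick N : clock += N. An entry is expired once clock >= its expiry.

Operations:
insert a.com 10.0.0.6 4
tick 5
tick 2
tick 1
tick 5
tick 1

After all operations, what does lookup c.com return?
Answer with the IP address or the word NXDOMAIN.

Answer: NXDOMAIN

Derivation:
Op 1: insert a.com -> 10.0.0.6 (expiry=0+4=4). clock=0
Op 2: tick 5 -> clock=5. purged={a.com}
Op 3: tick 2 -> clock=7.
Op 4: tick 1 -> clock=8.
Op 5: tick 5 -> clock=13.
Op 6: tick 1 -> clock=14.
lookup c.com: not in cache (expired or never inserted)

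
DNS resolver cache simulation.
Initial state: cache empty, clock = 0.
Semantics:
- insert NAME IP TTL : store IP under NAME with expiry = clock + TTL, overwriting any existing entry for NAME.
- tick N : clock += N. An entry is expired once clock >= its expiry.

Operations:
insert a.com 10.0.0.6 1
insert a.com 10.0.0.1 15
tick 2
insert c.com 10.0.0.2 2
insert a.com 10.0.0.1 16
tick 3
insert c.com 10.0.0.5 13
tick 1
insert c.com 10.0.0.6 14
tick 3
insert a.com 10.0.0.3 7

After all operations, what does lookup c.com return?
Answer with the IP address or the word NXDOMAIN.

Op 1: insert a.com -> 10.0.0.6 (expiry=0+1=1). clock=0
Op 2: insert a.com -> 10.0.0.1 (expiry=0+15=15). clock=0
Op 3: tick 2 -> clock=2.
Op 4: insert c.com -> 10.0.0.2 (expiry=2+2=4). clock=2
Op 5: insert a.com -> 10.0.0.1 (expiry=2+16=18). clock=2
Op 6: tick 3 -> clock=5. purged={c.com}
Op 7: insert c.com -> 10.0.0.5 (expiry=5+13=18). clock=5
Op 8: tick 1 -> clock=6.
Op 9: insert c.com -> 10.0.0.6 (expiry=6+14=20). clock=6
Op 10: tick 3 -> clock=9.
Op 11: insert a.com -> 10.0.0.3 (expiry=9+7=16). clock=9
lookup c.com: present, ip=10.0.0.6 expiry=20 > clock=9

Answer: 10.0.0.6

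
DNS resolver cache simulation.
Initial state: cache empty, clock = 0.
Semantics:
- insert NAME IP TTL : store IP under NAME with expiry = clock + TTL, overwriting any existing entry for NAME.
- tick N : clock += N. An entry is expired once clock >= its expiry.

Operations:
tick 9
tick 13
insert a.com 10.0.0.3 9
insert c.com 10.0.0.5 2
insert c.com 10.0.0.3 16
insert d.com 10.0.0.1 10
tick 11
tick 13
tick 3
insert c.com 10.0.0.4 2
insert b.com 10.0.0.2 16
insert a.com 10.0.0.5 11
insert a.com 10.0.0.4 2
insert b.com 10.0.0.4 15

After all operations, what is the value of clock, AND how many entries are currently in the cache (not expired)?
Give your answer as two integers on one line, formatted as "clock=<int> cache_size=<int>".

Op 1: tick 9 -> clock=9.
Op 2: tick 13 -> clock=22.
Op 3: insert a.com -> 10.0.0.3 (expiry=22+9=31). clock=22
Op 4: insert c.com -> 10.0.0.5 (expiry=22+2=24). clock=22
Op 5: insert c.com -> 10.0.0.3 (expiry=22+16=38). clock=22
Op 6: insert d.com -> 10.0.0.1 (expiry=22+10=32). clock=22
Op 7: tick 11 -> clock=33. purged={a.com,d.com}
Op 8: tick 13 -> clock=46. purged={c.com}
Op 9: tick 3 -> clock=49.
Op 10: insert c.com -> 10.0.0.4 (expiry=49+2=51). clock=49
Op 11: insert b.com -> 10.0.0.2 (expiry=49+16=65). clock=49
Op 12: insert a.com -> 10.0.0.5 (expiry=49+11=60). clock=49
Op 13: insert a.com -> 10.0.0.4 (expiry=49+2=51). clock=49
Op 14: insert b.com -> 10.0.0.4 (expiry=49+15=64). clock=49
Final clock = 49
Final cache (unexpired): {a.com,b.com,c.com} -> size=3

Answer: clock=49 cache_size=3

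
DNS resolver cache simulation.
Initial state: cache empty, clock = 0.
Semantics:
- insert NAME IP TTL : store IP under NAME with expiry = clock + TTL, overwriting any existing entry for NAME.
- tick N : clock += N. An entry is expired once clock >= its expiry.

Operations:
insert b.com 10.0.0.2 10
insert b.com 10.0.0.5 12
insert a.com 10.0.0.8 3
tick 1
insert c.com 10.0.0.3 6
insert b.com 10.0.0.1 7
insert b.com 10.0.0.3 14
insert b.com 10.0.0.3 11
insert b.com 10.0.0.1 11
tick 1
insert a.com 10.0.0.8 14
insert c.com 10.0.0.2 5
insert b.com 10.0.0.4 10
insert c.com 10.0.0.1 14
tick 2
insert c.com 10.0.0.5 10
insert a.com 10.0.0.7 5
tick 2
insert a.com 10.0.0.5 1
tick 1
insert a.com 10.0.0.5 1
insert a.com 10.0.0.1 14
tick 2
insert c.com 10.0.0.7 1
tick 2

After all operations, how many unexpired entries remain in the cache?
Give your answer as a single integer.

Answer: 2

Derivation:
Op 1: insert b.com -> 10.0.0.2 (expiry=0+10=10). clock=0
Op 2: insert b.com -> 10.0.0.5 (expiry=0+12=12). clock=0
Op 3: insert a.com -> 10.0.0.8 (expiry=0+3=3). clock=0
Op 4: tick 1 -> clock=1.
Op 5: insert c.com -> 10.0.0.3 (expiry=1+6=7). clock=1
Op 6: insert b.com -> 10.0.0.1 (expiry=1+7=8). clock=1
Op 7: insert b.com -> 10.0.0.3 (expiry=1+14=15). clock=1
Op 8: insert b.com -> 10.0.0.3 (expiry=1+11=12). clock=1
Op 9: insert b.com -> 10.0.0.1 (expiry=1+11=12). clock=1
Op 10: tick 1 -> clock=2.
Op 11: insert a.com -> 10.0.0.8 (expiry=2+14=16). clock=2
Op 12: insert c.com -> 10.0.0.2 (expiry=2+5=7). clock=2
Op 13: insert b.com -> 10.0.0.4 (expiry=2+10=12). clock=2
Op 14: insert c.com -> 10.0.0.1 (expiry=2+14=16). clock=2
Op 15: tick 2 -> clock=4.
Op 16: insert c.com -> 10.0.0.5 (expiry=4+10=14). clock=4
Op 17: insert a.com -> 10.0.0.7 (expiry=4+5=9). clock=4
Op 18: tick 2 -> clock=6.
Op 19: insert a.com -> 10.0.0.5 (expiry=6+1=7). clock=6
Op 20: tick 1 -> clock=7. purged={a.com}
Op 21: insert a.com -> 10.0.0.5 (expiry=7+1=8). clock=7
Op 22: insert a.com -> 10.0.0.1 (expiry=7+14=21). clock=7
Op 23: tick 2 -> clock=9.
Op 24: insert c.com -> 10.0.0.7 (expiry=9+1=10). clock=9
Op 25: tick 2 -> clock=11. purged={c.com}
Final cache (unexpired): {a.com,b.com} -> size=2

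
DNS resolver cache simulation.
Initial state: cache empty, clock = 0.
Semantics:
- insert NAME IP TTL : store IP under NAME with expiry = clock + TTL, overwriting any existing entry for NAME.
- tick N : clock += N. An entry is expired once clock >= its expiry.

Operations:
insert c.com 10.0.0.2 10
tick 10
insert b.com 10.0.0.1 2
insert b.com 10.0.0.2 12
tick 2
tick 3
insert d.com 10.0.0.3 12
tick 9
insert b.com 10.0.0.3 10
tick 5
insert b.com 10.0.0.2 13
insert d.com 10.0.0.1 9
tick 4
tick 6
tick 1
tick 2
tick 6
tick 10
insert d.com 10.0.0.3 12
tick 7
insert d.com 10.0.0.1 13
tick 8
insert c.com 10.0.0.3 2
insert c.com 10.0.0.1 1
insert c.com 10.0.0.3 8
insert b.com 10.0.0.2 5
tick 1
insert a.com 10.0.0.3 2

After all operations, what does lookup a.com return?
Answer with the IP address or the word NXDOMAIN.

Op 1: insert c.com -> 10.0.0.2 (expiry=0+10=10). clock=0
Op 2: tick 10 -> clock=10. purged={c.com}
Op 3: insert b.com -> 10.0.0.1 (expiry=10+2=12). clock=10
Op 4: insert b.com -> 10.0.0.2 (expiry=10+12=22). clock=10
Op 5: tick 2 -> clock=12.
Op 6: tick 3 -> clock=15.
Op 7: insert d.com -> 10.0.0.3 (expiry=15+12=27). clock=15
Op 8: tick 9 -> clock=24. purged={b.com}
Op 9: insert b.com -> 10.0.0.3 (expiry=24+10=34). clock=24
Op 10: tick 5 -> clock=29. purged={d.com}
Op 11: insert b.com -> 10.0.0.2 (expiry=29+13=42). clock=29
Op 12: insert d.com -> 10.0.0.1 (expiry=29+9=38). clock=29
Op 13: tick 4 -> clock=33.
Op 14: tick 6 -> clock=39. purged={d.com}
Op 15: tick 1 -> clock=40.
Op 16: tick 2 -> clock=42. purged={b.com}
Op 17: tick 6 -> clock=48.
Op 18: tick 10 -> clock=58.
Op 19: insert d.com -> 10.0.0.3 (expiry=58+12=70). clock=58
Op 20: tick 7 -> clock=65.
Op 21: insert d.com -> 10.0.0.1 (expiry=65+13=78). clock=65
Op 22: tick 8 -> clock=73.
Op 23: insert c.com -> 10.0.0.3 (expiry=73+2=75). clock=73
Op 24: insert c.com -> 10.0.0.1 (expiry=73+1=74). clock=73
Op 25: insert c.com -> 10.0.0.3 (expiry=73+8=81). clock=73
Op 26: insert b.com -> 10.0.0.2 (expiry=73+5=78). clock=73
Op 27: tick 1 -> clock=74.
Op 28: insert a.com -> 10.0.0.3 (expiry=74+2=76). clock=74
lookup a.com: present, ip=10.0.0.3 expiry=76 > clock=74

Answer: 10.0.0.3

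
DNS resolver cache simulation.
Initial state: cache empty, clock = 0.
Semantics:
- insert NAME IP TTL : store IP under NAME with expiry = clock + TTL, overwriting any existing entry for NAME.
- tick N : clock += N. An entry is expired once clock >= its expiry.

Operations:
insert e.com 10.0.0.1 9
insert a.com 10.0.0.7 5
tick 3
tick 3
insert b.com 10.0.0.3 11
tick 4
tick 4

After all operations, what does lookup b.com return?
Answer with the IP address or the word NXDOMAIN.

Op 1: insert e.com -> 10.0.0.1 (expiry=0+9=9). clock=0
Op 2: insert a.com -> 10.0.0.7 (expiry=0+5=5). clock=0
Op 3: tick 3 -> clock=3.
Op 4: tick 3 -> clock=6. purged={a.com}
Op 5: insert b.com -> 10.0.0.3 (expiry=6+11=17). clock=6
Op 6: tick 4 -> clock=10. purged={e.com}
Op 7: tick 4 -> clock=14.
lookup b.com: present, ip=10.0.0.3 expiry=17 > clock=14

Answer: 10.0.0.3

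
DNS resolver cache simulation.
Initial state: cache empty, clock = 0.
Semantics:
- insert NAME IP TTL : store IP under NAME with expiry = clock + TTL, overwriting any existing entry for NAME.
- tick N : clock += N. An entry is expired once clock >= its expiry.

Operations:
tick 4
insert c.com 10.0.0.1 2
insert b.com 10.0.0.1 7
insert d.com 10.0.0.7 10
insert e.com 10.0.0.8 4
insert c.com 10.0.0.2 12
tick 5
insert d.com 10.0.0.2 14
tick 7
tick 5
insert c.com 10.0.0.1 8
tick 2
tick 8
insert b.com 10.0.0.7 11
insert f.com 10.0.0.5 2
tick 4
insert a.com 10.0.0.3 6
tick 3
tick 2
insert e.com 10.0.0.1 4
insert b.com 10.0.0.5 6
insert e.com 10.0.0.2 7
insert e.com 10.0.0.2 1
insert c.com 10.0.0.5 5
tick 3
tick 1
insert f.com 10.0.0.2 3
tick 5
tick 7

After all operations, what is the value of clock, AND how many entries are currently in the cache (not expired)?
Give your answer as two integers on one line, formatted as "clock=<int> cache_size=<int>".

Answer: clock=56 cache_size=0

Derivation:
Op 1: tick 4 -> clock=4.
Op 2: insert c.com -> 10.0.0.1 (expiry=4+2=6). clock=4
Op 3: insert b.com -> 10.0.0.1 (expiry=4+7=11). clock=4
Op 4: insert d.com -> 10.0.0.7 (expiry=4+10=14). clock=4
Op 5: insert e.com -> 10.0.0.8 (expiry=4+4=8). clock=4
Op 6: insert c.com -> 10.0.0.2 (expiry=4+12=16). clock=4
Op 7: tick 5 -> clock=9. purged={e.com}
Op 8: insert d.com -> 10.0.0.2 (expiry=9+14=23). clock=9
Op 9: tick 7 -> clock=16. purged={b.com,c.com}
Op 10: tick 5 -> clock=21.
Op 11: insert c.com -> 10.0.0.1 (expiry=21+8=29). clock=21
Op 12: tick 2 -> clock=23. purged={d.com}
Op 13: tick 8 -> clock=31. purged={c.com}
Op 14: insert b.com -> 10.0.0.7 (expiry=31+11=42). clock=31
Op 15: insert f.com -> 10.0.0.5 (expiry=31+2=33). clock=31
Op 16: tick 4 -> clock=35. purged={f.com}
Op 17: insert a.com -> 10.0.0.3 (expiry=35+6=41). clock=35
Op 18: tick 3 -> clock=38.
Op 19: tick 2 -> clock=40.
Op 20: insert e.com -> 10.0.0.1 (expiry=40+4=44). clock=40
Op 21: insert b.com -> 10.0.0.5 (expiry=40+6=46). clock=40
Op 22: insert e.com -> 10.0.0.2 (expiry=40+7=47). clock=40
Op 23: insert e.com -> 10.0.0.2 (expiry=40+1=41). clock=40
Op 24: insert c.com -> 10.0.0.5 (expiry=40+5=45). clock=40
Op 25: tick 3 -> clock=43. purged={a.com,e.com}
Op 26: tick 1 -> clock=44.
Op 27: insert f.com -> 10.0.0.2 (expiry=44+3=47). clock=44
Op 28: tick 5 -> clock=49. purged={b.com,c.com,f.com}
Op 29: tick 7 -> clock=56.
Final clock = 56
Final cache (unexpired): {} -> size=0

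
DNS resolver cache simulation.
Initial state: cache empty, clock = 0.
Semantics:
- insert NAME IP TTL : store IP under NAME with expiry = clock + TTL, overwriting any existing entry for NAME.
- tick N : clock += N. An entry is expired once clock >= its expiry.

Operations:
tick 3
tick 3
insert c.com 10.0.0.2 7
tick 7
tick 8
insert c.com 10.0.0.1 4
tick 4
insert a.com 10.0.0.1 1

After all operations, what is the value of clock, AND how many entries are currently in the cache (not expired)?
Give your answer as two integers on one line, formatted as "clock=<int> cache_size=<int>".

Answer: clock=25 cache_size=1

Derivation:
Op 1: tick 3 -> clock=3.
Op 2: tick 3 -> clock=6.
Op 3: insert c.com -> 10.0.0.2 (expiry=6+7=13). clock=6
Op 4: tick 7 -> clock=13. purged={c.com}
Op 5: tick 8 -> clock=21.
Op 6: insert c.com -> 10.0.0.1 (expiry=21+4=25). clock=21
Op 7: tick 4 -> clock=25. purged={c.com}
Op 8: insert a.com -> 10.0.0.1 (expiry=25+1=26). clock=25
Final clock = 25
Final cache (unexpired): {a.com} -> size=1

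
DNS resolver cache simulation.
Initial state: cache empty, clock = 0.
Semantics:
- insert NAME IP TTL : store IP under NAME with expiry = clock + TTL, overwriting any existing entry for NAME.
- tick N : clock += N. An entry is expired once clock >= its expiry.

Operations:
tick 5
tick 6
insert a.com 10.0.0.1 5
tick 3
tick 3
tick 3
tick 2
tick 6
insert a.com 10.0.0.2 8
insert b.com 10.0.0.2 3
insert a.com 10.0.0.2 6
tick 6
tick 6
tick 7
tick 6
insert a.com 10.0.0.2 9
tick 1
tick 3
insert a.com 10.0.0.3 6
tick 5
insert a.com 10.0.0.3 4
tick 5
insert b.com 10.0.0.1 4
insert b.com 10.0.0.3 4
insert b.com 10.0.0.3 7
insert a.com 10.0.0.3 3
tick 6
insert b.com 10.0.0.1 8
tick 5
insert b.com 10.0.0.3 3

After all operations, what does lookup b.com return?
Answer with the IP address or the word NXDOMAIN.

Op 1: tick 5 -> clock=5.
Op 2: tick 6 -> clock=11.
Op 3: insert a.com -> 10.0.0.1 (expiry=11+5=16). clock=11
Op 4: tick 3 -> clock=14.
Op 5: tick 3 -> clock=17. purged={a.com}
Op 6: tick 3 -> clock=20.
Op 7: tick 2 -> clock=22.
Op 8: tick 6 -> clock=28.
Op 9: insert a.com -> 10.0.0.2 (expiry=28+8=36). clock=28
Op 10: insert b.com -> 10.0.0.2 (expiry=28+3=31). clock=28
Op 11: insert a.com -> 10.0.0.2 (expiry=28+6=34). clock=28
Op 12: tick 6 -> clock=34. purged={a.com,b.com}
Op 13: tick 6 -> clock=40.
Op 14: tick 7 -> clock=47.
Op 15: tick 6 -> clock=53.
Op 16: insert a.com -> 10.0.0.2 (expiry=53+9=62). clock=53
Op 17: tick 1 -> clock=54.
Op 18: tick 3 -> clock=57.
Op 19: insert a.com -> 10.0.0.3 (expiry=57+6=63). clock=57
Op 20: tick 5 -> clock=62.
Op 21: insert a.com -> 10.0.0.3 (expiry=62+4=66). clock=62
Op 22: tick 5 -> clock=67. purged={a.com}
Op 23: insert b.com -> 10.0.0.1 (expiry=67+4=71). clock=67
Op 24: insert b.com -> 10.0.0.3 (expiry=67+4=71). clock=67
Op 25: insert b.com -> 10.0.0.3 (expiry=67+7=74). clock=67
Op 26: insert a.com -> 10.0.0.3 (expiry=67+3=70). clock=67
Op 27: tick 6 -> clock=73. purged={a.com}
Op 28: insert b.com -> 10.0.0.1 (expiry=73+8=81). clock=73
Op 29: tick 5 -> clock=78.
Op 30: insert b.com -> 10.0.0.3 (expiry=78+3=81). clock=78
lookup b.com: present, ip=10.0.0.3 expiry=81 > clock=78

Answer: 10.0.0.3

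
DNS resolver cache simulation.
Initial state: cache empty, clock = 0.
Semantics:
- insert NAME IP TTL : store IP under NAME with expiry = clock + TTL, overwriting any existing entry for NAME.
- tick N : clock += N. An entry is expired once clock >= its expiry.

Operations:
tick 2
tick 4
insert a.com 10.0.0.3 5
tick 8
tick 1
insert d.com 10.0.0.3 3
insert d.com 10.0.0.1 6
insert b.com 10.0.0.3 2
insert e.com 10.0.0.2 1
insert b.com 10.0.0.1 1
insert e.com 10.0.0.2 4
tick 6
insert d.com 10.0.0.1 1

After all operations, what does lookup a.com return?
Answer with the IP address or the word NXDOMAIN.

Answer: NXDOMAIN

Derivation:
Op 1: tick 2 -> clock=2.
Op 2: tick 4 -> clock=6.
Op 3: insert a.com -> 10.0.0.3 (expiry=6+5=11). clock=6
Op 4: tick 8 -> clock=14. purged={a.com}
Op 5: tick 1 -> clock=15.
Op 6: insert d.com -> 10.0.0.3 (expiry=15+3=18). clock=15
Op 7: insert d.com -> 10.0.0.1 (expiry=15+6=21). clock=15
Op 8: insert b.com -> 10.0.0.3 (expiry=15+2=17). clock=15
Op 9: insert e.com -> 10.0.0.2 (expiry=15+1=16). clock=15
Op 10: insert b.com -> 10.0.0.1 (expiry=15+1=16). clock=15
Op 11: insert e.com -> 10.0.0.2 (expiry=15+4=19). clock=15
Op 12: tick 6 -> clock=21. purged={b.com,d.com,e.com}
Op 13: insert d.com -> 10.0.0.1 (expiry=21+1=22). clock=21
lookup a.com: not in cache (expired or never inserted)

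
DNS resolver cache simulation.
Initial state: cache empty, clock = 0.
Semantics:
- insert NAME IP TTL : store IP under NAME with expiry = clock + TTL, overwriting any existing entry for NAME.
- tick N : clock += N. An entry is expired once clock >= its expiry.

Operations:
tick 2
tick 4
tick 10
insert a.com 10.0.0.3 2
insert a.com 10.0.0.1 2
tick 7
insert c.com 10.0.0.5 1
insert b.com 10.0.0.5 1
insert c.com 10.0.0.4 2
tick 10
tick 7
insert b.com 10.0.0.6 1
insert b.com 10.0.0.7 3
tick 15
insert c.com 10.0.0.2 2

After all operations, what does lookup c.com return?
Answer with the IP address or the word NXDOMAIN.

Answer: 10.0.0.2

Derivation:
Op 1: tick 2 -> clock=2.
Op 2: tick 4 -> clock=6.
Op 3: tick 10 -> clock=16.
Op 4: insert a.com -> 10.0.0.3 (expiry=16+2=18). clock=16
Op 5: insert a.com -> 10.0.0.1 (expiry=16+2=18). clock=16
Op 6: tick 7 -> clock=23. purged={a.com}
Op 7: insert c.com -> 10.0.0.5 (expiry=23+1=24). clock=23
Op 8: insert b.com -> 10.0.0.5 (expiry=23+1=24). clock=23
Op 9: insert c.com -> 10.0.0.4 (expiry=23+2=25). clock=23
Op 10: tick 10 -> clock=33. purged={b.com,c.com}
Op 11: tick 7 -> clock=40.
Op 12: insert b.com -> 10.0.0.6 (expiry=40+1=41). clock=40
Op 13: insert b.com -> 10.0.0.7 (expiry=40+3=43). clock=40
Op 14: tick 15 -> clock=55. purged={b.com}
Op 15: insert c.com -> 10.0.0.2 (expiry=55+2=57). clock=55
lookup c.com: present, ip=10.0.0.2 expiry=57 > clock=55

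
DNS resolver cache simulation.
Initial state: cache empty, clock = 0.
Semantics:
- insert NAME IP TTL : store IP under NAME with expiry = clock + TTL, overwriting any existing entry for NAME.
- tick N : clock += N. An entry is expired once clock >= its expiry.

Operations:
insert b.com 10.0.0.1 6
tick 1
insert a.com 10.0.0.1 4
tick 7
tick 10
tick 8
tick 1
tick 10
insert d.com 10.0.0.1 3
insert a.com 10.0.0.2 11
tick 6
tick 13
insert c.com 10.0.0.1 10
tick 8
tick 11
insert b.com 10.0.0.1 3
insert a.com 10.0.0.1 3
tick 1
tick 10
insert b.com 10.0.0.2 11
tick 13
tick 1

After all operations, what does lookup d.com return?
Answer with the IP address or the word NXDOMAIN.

Op 1: insert b.com -> 10.0.0.1 (expiry=0+6=6). clock=0
Op 2: tick 1 -> clock=1.
Op 3: insert a.com -> 10.0.0.1 (expiry=1+4=5). clock=1
Op 4: tick 7 -> clock=8. purged={a.com,b.com}
Op 5: tick 10 -> clock=18.
Op 6: tick 8 -> clock=26.
Op 7: tick 1 -> clock=27.
Op 8: tick 10 -> clock=37.
Op 9: insert d.com -> 10.0.0.1 (expiry=37+3=40). clock=37
Op 10: insert a.com -> 10.0.0.2 (expiry=37+11=48). clock=37
Op 11: tick 6 -> clock=43. purged={d.com}
Op 12: tick 13 -> clock=56. purged={a.com}
Op 13: insert c.com -> 10.0.0.1 (expiry=56+10=66). clock=56
Op 14: tick 8 -> clock=64.
Op 15: tick 11 -> clock=75. purged={c.com}
Op 16: insert b.com -> 10.0.0.1 (expiry=75+3=78). clock=75
Op 17: insert a.com -> 10.0.0.1 (expiry=75+3=78). clock=75
Op 18: tick 1 -> clock=76.
Op 19: tick 10 -> clock=86. purged={a.com,b.com}
Op 20: insert b.com -> 10.0.0.2 (expiry=86+11=97). clock=86
Op 21: tick 13 -> clock=99. purged={b.com}
Op 22: tick 1 -> clock=100.
lookup d.com: not in cache (expired or never inserted)

Answer: NXDOMAIN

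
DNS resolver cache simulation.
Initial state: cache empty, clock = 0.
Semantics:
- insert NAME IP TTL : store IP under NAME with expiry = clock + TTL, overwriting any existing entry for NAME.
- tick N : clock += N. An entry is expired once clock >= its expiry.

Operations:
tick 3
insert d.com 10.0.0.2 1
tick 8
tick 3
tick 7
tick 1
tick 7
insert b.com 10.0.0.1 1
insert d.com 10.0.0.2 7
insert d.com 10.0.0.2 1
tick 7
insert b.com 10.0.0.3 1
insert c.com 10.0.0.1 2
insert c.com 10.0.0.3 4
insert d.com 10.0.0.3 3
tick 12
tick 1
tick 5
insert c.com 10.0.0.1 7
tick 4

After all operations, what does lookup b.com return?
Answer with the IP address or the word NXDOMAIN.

Answer: NXDOMAIN

Derivation:
Op 1: tick 3 -> clock=3.
Op 2: insert d.com -> 10.0.0.2 (expiry=3+1=4). clock=3
Op 3: tick 8 -> clock=11. purged={d.com}
Op 4: tick 3 -> clock=14.
Op 5: tick 7 -> clock=21.
Op 6: tick 1 -> clock=22.
Op 7: tick 7 -> clock=29.
Op 8: insert b.com -> 10.0.0.1 (expiry=29+1=30). clock=29
Op 9: insert d.com -> 10.0.0.2 (expiry=29+7=36). clock=29
Op 10: insert d.com -> 10.0.0.2 (expiry=29+1=30). clock=29
Op 11: tick 7 -> clock=36. purged={b.com,d.com}
Op 12: insert b.com -> 10.0.0.3 (expiry=36+1=37). clock=36
Op 13: insert c.com -> 10.0.0.1 (expiry=36+2=38). clock=36
Op 14: insert c.com -> 10.0.0.3 (expiry=36+4=40). clock=36
Op 15: insert d.com -> 10.0.0.3 (expiry=36+3=39). clock=36
Op 16: tick 12 -> clock=48. purged={b.com,c.com,d.com}
Op 17: tick 1 -> clock=49.
Op 18: tick 5 -> clock=54.
Op 19: insert c.com -> 10.0.0.1 (expiry=54+7=61). clock=54
Op 20: tick 4 -> clock=58.
lookup b.com: not in cache (expired or never inserted)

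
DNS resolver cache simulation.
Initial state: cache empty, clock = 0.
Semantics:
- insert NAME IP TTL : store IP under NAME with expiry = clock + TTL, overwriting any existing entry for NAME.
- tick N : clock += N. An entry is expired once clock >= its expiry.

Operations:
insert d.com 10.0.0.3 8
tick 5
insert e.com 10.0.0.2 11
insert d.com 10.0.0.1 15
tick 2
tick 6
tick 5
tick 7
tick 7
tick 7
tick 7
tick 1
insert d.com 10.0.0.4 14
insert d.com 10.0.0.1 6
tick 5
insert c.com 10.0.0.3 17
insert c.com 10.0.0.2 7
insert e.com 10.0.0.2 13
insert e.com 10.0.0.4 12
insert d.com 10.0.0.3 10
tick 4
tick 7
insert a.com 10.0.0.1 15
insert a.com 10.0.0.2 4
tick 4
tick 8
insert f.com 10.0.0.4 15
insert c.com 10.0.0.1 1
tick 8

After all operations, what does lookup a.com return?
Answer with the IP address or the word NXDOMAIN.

Op 1: insert d.com -> 10.0.0.3 (expiry=0+8=8). clock=0
Op 2: tick 5 -> clock=5.
Op 3: insert e.com -> 10.0.0.2 (expiry=5+11=16). clock=5
Op 4: insert d.com -> 10.0.0.1 (expiry=5+15=20). clock=5
Op 5: tick 2 -> clock=7.
Op 6: tick 6 -> clock=13.
Op 7: tick 5 -> clock=18. purged={e.com}
Op 8: tick 7 -> clock=25. purged={d.com}
Op 9: tick 7 -> clock=32.
Op 10: tick 7 -> clock=39.
Op 11: tick 7 -> clock=46.
Op 12: tick 1 -> clock=47.
Op 13: insert d.com -> 10.0.0.4 (expiry=47+14=61). clock=47
Op 14: insert d.com -> 10.0.0.1 (expiry=47+6=53). clock=47
Op 15: tick 5 -> clock=52.
Op 16: insert c.com -> 10.0.0.3 (expiry=52+17=69). clock=52
Op 17: insert c.com -> 10.0.0.2 (expiry=52+7=59). clock=52
Op 18: insert e.com -> 10.0.0.2 (expiry=52+13=65). clock=52
Op 19: insert e.com -> 10.0.0.4 (expiry=52+12=64). clock=52
Op 20: insert d.com -> 10.0.0.3 (expiry=52+10=62). clock=52
Op 21: tick 4 -> clock=56.
Op 22: tick 7 -> clock=63. purged={c.com,d.com}
Op 23: insert a.com -> 10.0.0.1 (expiry=63+15=78). clock=63
Op 24: insert a.com -> 10.0.0.2 (expiry=63+4=67). clock=63
Op 25: tick 4 -> clock=67. purged={a.com,e.com}
Op 26: tick 8 -> clock=75.
Op 27: insert f.com -> 10.0.0.4 (expiry=75+15=90). clock=75
Op 28: insert c.com -> 10.0.0.1 (expiry=75+1=76). clock=75
Op 29: tick 8 -> clock=83. purged={c.com}
lookup a.com: not in cache (expired or never inserted)

Answer: NXDOMAIN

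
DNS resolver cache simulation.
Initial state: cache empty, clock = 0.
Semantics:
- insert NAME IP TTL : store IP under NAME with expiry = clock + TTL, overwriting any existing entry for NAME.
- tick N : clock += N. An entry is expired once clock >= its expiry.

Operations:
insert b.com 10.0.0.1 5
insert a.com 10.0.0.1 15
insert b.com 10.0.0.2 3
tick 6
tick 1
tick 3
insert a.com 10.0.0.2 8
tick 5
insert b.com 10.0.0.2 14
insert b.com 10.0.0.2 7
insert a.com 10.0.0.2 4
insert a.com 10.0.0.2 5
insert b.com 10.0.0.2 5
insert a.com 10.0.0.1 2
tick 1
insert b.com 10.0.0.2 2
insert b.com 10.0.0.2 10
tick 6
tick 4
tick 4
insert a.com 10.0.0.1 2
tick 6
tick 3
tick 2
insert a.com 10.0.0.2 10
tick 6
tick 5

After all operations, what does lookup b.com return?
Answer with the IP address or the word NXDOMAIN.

Answer: NXDOMAIN

Derivation:
Op 1: insert b.com -> 10.0.0.1 (expiry=0+5=5). clock=0
Op 2: insert a.com -> 10.0.0.1 (expiry=0+15=15). clock=0
Op 3: insert b.com -> 10.0.0.2 (expiry=0+3=3). clock=0
Op 4: tick 6 -> clock=6. purged={b.com}
Op 5: tick 1 -> clock=7.
Op 6: tick 3 -> clock=10.
Op 7: insert a.com -> 10.0.0.2 (expiry=10+8=18). clock=10
Op 8: tick 5 -> clock=15.
Op 9: insert b.com -> 10.0.0.2 (expiry=15+14=29). clock=15
Op 10: insert b.com -> 10.0.0.2 (expiry=15+7=22). clock=15
Op 11: insert a.com -> 10.0.0.2 (expiry=15+4=19). clock=15
Op 12: insert a.com -> 10.0.0.2 (expiry=15+5=20). clock=15
Op 13: insert b.com -> 10.0.0.2 (expiry=15+5=20). clock=15
Op 14: insert a.com -> 10.0.0.1 (expiry=15+2=17). clock=15
Op 15: tick 1 -> clock=16.
Op 16: insert b.com -> 10.0.0.2 (expiry=16+2=18). clock=16
Op 17: insert b.com -> 10.0.0.2 (expiry=16+10=26). clock=16
Op 18: tick 6 -> clock=22. purged={a.com}
Op 19: tick 4 -> clock=26. purged={b.com}
Op 20: tick 4 -> clock=30.
Op 21: insert a.com -> 10.0.0.1 (expiry=30+2=32). clock=30
Op 22: tick 6 -> clock=36. purged={a.com}
Op 23: tick 3 -> clock=39.
Op 24: tick 2 -> clock=41.
Op 25: insert a.com -> 10.0.0.2 (expiry=41+10=51). clock=41
Op 26: tick 6 -> clock=47.
Op 27: tick 5 -> clock=52. purged={a.com}
lookup b.com: not in cache (expired or never inserted)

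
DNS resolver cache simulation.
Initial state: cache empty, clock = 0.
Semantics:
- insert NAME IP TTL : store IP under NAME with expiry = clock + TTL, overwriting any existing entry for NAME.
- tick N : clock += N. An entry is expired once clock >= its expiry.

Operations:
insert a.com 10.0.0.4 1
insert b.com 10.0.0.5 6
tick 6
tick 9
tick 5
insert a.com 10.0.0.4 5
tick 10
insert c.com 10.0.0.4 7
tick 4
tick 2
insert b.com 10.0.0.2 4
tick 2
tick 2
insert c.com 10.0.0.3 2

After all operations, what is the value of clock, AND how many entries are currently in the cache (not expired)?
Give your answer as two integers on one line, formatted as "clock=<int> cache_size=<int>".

Answer: clock=40 cache_size=1

Derivation:
Op 1: insert a.com -> 10.0.0.4 (expiry=0+1=1). clock=0
Op 2: insert b.com -> 10.0.0.5 (expiry=0+6=6). clock=0
Op 3: tick 6 -> clock=6. purged={a.com,b.com}
Op 4: tick 9 -> clock=15.
Op 5: tick 5 -> clock=20.
Op 6: insert a.com -> 10.0.0.4 (expiry=20+5=25). clock=20
Op 7: tick 10 -> clock=30. purged={a.com}
Op 8: insert c.com -> 10.0.0.4 (expiry=30+7=37). clock=30
Op 9: tick 4 -> clock=34.
Op 10: tick 2 -> clock=36.
Op 11: insert b.com -> 10.0.0.2 (expiry=36+4=40). clock=36
Op 12: tick 2 -> clock=38. purged={c.com}
Op 13: tick 2 -> clock=40. purged={b.com}
Op 14: insert c.com -> 10.0.0.3 (expiry=40+2=42). clock=40
Final clock = 40
Final cache (unexpired): {c.com} -> size=1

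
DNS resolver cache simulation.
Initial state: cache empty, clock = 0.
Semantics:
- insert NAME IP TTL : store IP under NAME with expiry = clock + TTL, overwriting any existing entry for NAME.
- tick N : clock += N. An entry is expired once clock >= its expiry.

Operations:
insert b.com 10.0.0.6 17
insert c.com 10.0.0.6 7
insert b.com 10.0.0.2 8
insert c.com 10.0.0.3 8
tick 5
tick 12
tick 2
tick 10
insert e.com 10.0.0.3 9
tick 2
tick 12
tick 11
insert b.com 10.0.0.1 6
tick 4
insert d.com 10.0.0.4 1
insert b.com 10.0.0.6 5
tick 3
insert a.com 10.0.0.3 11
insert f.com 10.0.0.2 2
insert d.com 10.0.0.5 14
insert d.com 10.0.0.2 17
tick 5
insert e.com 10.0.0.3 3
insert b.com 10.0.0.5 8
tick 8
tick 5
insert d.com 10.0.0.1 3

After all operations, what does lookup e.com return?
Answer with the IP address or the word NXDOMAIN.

Answer: NXDOMAIN

Derivation:
Op 1: insert b.com -> 10.0.0.6 (expiry=0+17=17). clock=0
Op 2: insert c.com -> 10.0.0.6 (expiry=0+7=7). clock=0
Op 3: insert b.com -> 10.0.0.2 (expiry=0+8=8). clock=0
Op 4: insert c.com -> 10.0.0.3 (expiry=0+8=8). clock=0
Op 5: tick 5 -> clock=5.
Op 6: tick 12 -> clock=17. purged={b.com,c.com}
Op 7: tick 2 -> clock=19.
Op 8: tick 10 -> clock=29.
Op 9: insert e.com -> 10.0.0.3 (expiry=29+9=38). clock=29
Op 10: tick 2 -> clock=31.
Op 11: tick 12 -> clock=43. purged={e.com}
Op 12: tick 11 -> clock=54.
Op 13: insert b.com -> 10.0.0.1 (expiry=54+6=60). clock=54
Op 14: tick 4 -> clock=58.
Op 15: insert d.com -> 10.0.0.4 (expiry=58+1=59). clock=58
Op 16: insert b.com -> 10.0.0.6 (expiry=58+5=63). clock=58
Op 17: tick 3 -> clock=61. purged={d.com}
Op 18: insert a.com -> 10.0.0.3 (expiry=61+11=72). clock=61
Op 19: insert f.com -> 10.0.0.2 (expiry=61+2=63). clock=61
Op 20: insert d.com -> 10.0.0.5 (expiry=61+14=75). clock=61
Op 21: insert d.com -> 10.0.0.2 (expiry=61+17=78). clock=61
Op 22: tick 5 -> clock=66. purged={b.com,f.com}
Op 23: insert e.com -> 10.0.0.3 (expiry=66+3=69). clock=66
Op 24: insert b.com -> 10.0.0.5 (expiry=66+8=74). clock=66
Op 25: tick 8 -> clock=74. purged={a.com,b.com,e.com}
Op 26: tick 5 -> clock=79. purged={d.com}
Op 27: insert d.com -> 10.0.0.1 (expiry=79+3=82). clock=79
lookup e.com: not in cache (expired or never inserted)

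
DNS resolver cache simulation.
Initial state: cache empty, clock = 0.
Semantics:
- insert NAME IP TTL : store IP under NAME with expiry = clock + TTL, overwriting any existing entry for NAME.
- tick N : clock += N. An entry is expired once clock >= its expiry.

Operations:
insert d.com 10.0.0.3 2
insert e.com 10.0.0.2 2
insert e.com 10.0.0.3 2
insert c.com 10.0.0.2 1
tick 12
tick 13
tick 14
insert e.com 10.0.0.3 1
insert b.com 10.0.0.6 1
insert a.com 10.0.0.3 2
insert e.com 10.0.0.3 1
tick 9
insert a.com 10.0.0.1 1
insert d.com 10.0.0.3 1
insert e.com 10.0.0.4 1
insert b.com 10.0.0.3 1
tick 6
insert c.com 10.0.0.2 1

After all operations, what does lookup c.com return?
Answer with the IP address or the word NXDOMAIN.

Op 1: insert d.com -> 10.0.0.3 (expiry=0+2=2). clock=0
Op 2: insert e.com -> 10.0.0.2 (expiry=0+2=2). clock=0
Op 3: insert e.com -> 10.0.0.3 (expiry=0+2=2). clock=0
Op 4: insert c.com -> 10.0.0.2 (expiry=0+1=1). clock=0
Op 5: tick 12 -> clock=12. purged={c.com,d.com,e.com}
Op 6: tick 13 -> clock=25.
Op 7: tick 14 -> clock=39.
Op 8: insert e.com -> 10.0.0.3 (expiry=39+1=40). clock=39
Op 9: insert b.com -> 10.0.0.6 (expiry=39+1=40). clock=39
Op 10: insert a.com -> 10.0.0.3 (expiry=39+2=41). clock=39
Op 11: insert e.com -> 10.0.0.3 (expiry=39+1=40). clock=39
Op 12: tick 9 -> clock=48. purged={a.com,b.com,e.com}
Op 13: insert a.com -> 10.0.0.1 (expiry=48+1=49). clock=48
Op 14: insert d.com -> 10.0.0.3 (expiry=48+1=49). clock=48
Op 15: insert e.com -> 10.0.0.4 (expiry=48+1=49). clock=48
Op 16: insert b.com -> 10.0.0.3 (expiry=48+1=49). clock=48
Op 17: tick 6 -> clock=54. purged={a.com,b.com,d.com,e.com}
Op 18: insert c.com -> 10.0.0.2 (expiry=54+1=55). clock=54
lookup c.com: present, ip=10.0.0.2 expiry=55 > clock=54

Answer: 10.0.0.2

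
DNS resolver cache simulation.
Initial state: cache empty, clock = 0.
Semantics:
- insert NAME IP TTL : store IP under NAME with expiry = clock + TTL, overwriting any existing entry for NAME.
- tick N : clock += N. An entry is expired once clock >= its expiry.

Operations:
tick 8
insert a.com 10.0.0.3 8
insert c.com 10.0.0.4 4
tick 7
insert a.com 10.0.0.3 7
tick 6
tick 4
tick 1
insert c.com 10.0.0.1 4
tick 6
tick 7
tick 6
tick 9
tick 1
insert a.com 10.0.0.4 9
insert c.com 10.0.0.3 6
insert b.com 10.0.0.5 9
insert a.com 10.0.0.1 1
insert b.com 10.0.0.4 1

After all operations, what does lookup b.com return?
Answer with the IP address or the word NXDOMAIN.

Op 1: tick 8 -> clock=8.
Op 2: insert a.com -> 10.0.0.3 (expiry=8+8=16). clock=8
Op 3: insert c.com -> 10.0.0.4 (expiry=8+4=12). clock=8
Op 4: tick 7 -> clock=15. purged={c.com}
Op 5: insert a.com -> 10.0.0.3 (expiry=15+7=22). clock=15
Op 6: tick 6 -> clock=21.
Op 7: tick 4 -> clock=25. purged={a.com}
Op 8: tick 1 -> clock=26.
Op 9: insert c.com -> 10.0.0.1 (expiry=26+4=30). clock=26
Op 10: tick 6 -> clock=32. purged={c.com}
Op 11: tick 7 -> clock=39.
Op 12: tick 6 -> clock=45.
Op 13: tick 9 -> clock=54.
Op 14: tick 1 -> clock=55.
Op 15: insert a.com -> 10.0.0.4 (expiry=55+9=64). clock=55
Op 16: insert c.com -> 10.0.0.3 (expiry=55+6=61). clock=55
Op 17: insert b.com -> 10.0.0.5 (expiry=55+9=64). clock=55
Op 18: insert a.com -> 10.0.0.1 (expiry=55+1=56). clock=55
Op 19: insert b.com -> 10.0.0.4 (expiry=55+1=56). clock=55
lookup b.com: present, ip=10.0.0.4 expiry=56 > clock=55

Answer: 10.0.0.4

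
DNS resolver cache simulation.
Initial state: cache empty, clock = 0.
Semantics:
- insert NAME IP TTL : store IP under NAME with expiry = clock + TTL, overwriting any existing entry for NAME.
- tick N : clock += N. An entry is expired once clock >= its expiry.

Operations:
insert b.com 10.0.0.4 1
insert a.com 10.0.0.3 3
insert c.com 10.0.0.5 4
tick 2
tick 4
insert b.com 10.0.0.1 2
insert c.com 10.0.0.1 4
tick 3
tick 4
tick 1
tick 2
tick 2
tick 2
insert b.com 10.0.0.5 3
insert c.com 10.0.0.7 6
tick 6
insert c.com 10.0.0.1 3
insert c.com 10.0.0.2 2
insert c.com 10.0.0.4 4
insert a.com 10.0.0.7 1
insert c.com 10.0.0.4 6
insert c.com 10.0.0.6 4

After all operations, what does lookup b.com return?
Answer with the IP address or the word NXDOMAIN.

Op 1: insert b.com -> 10.0.0.4 (expiry=0+1=1). clock=0
Op 2: insert a.com -> 10.0.0.3 (expiry=0+3=3). clock=0
Op 3: insert c.com -> 10.0.0.5 (expiry=0+4=4). clock=0
Op 4: tick 2 -> clock=2. purged={b.com}
Op 5: tick 4 -> clock=6. purged={a.com,c.com}
Op 6: insert b.com -> 10.0.0.1 (expiry=6+2=8). clock=6
Op 7: insert c.com -> 10.0.0.1 (expiry=6+4=10). clock=6
Op 8: tick 3 -> clock=9. purged={b.com}
Op 9: tick 4 -> clock=13. purged={c.com}
Op 10: tick 1 -> clock=14.
Op 11: tick 2 -> clock=16.
Op 12: tick 2 -> clock=18.
Op 13: tick 2 -> clock=20.
Op 14: insert b.com -> 10.0.0.5 (expiry=20+3=23). clock=20
Op 15: insert c.com -> 10.0.0.7 (expiry=20+6=26). clock=20
Op 16: tick 6 -> clock=26. purged={b.com,c.com}
Op 17: insert c.com -> 10.0.0.1 (expiry=26+3=29). clock=26
Op 18: insert c.com -> 10.0.0.2 (expiry=26+2=28). clock=26
Op 19: insert c.com -> 10.0.0.4 (expiry=26+4=30). clock=26
Op 20: insert a.com -> 10.0.0.7 (expiry=26+1=27). clock=26
Op 21: insert c.com -> 10.0.0.4 (expiry=26+6=32). clock=26
Op 22: insert c.com -> 10.0.0.6 (expiry=26+4=30). clock=26
lookup b.com: not in cache (expired or never inserted)

Answer: NXDOMAIN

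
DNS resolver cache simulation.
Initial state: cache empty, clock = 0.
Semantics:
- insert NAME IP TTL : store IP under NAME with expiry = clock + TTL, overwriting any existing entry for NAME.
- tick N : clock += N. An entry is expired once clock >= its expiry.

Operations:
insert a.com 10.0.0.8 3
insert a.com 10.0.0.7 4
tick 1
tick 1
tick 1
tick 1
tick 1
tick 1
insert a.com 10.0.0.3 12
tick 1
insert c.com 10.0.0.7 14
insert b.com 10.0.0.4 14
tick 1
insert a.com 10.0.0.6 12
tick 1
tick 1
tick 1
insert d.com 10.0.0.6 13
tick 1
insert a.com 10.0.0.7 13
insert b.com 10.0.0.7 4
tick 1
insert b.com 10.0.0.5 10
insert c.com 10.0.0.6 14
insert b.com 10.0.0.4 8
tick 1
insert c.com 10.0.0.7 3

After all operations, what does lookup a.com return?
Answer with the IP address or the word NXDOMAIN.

Op 1: insert a.com -> 10.0.0.8 (expiry=0+3=3). clock=0
Op 2: insert a.com -> 10.0.0.7 (expiry=0+4=4). clock=0
Op 3: tick 1 -> clock=1.
Op 4: tick 1 -> clock=2.
Op 5: tick 1 -> clock=3.
Op 6: tick 1 -> clock=4. purged={a.com}
Op 7: tick 1 -> clock=5.
Op 8: tick 1 -> clock=6.
Op 9: insert a.com -> 10.0.0.3 (expiry=6+12=18). clock=6
Op 10: tick 1 -> clock=7.
Op 11: insert c.com -> 10.0.0.7 (expiry=7+14=21). clock=7
Op 12: insert b.com -> 10.0.0.4 (expiry=7+14=21). clock=7
Op 13: tick 1 -> clock=8.
Op 14: insert a.com -> 10.0.0.6 (expiry=8+12=20). clock=8
Op 15: tick 1 -> clock=9.
Op 16: tick 1 -> clock=10.
Op 17: tick 1 -> clock=11.
Op 18: insert d.com -> 10.0.0.6 (expiry=11+13=24). clock=11
Op 19: tick 1 -> clock=12.
Op 20: insert a.com -> 10.0.0.7 (expiry=12+13=25). clock=12
Op 21: insert b.com -> 10.0.0.7 (expiry=12+4=16). clock=12
Op 22: tick 1 -> clock=13.
Op 23: insert b.com -> 10.0.0.5 (expiry=13+10=23). clock=13
Op 24: insert c.com -> 10.0.0.6 (expiry=13+14=27). clock=13
Op 25: insert b.com -> 10.0.0.4 (expiry=13+8=21). clock=13
Op 26: tick 1 -> clock=14.
Op 27: insert c.com -> 10.0.0.7 (expiry=14+3=17). clock=14
lookup a.com: present, ip=10.0.0.7 expiry=25 > clock=14

Answer: 10.0.0.7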